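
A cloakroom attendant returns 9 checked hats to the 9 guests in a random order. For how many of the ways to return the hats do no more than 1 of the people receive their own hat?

266993

# with exactly i fixed is C(9,i)·!(9-i); sum over i=0..1:
  i=0: C(9,0)·!9 = 1·133496 = 133496
  i=1: C(9,1)·!8 = 9·14833 = 133497
Total = 266993.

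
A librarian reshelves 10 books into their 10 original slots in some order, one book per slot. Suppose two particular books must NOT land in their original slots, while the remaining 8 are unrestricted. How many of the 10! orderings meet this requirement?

2943360

Let A_j be the event that the j-th constrained one is fixed. By inclusion-exclusion over the 2 events:
Σ_{j=0}^{2} (-1)^j C(2,j)(10-j)!
= C(2,0)·10! - C(2,1)·9! + C(2,2)·8!
= 3628800 - 725760 + 40320
= 2943360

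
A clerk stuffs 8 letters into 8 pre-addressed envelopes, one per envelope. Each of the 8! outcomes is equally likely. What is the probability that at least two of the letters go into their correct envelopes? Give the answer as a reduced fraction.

2131/8064

Favorable outcomes: Σ_{i≥2} C(8,i)·!(8-i) = 28·265 + 56·44 + 70·9 + 56·2 + 28·1 + 8·0 + 1·1 = 10655.
Total outcomes: 8! = 40320.
Probability = 10655/40320 = 2131/8064.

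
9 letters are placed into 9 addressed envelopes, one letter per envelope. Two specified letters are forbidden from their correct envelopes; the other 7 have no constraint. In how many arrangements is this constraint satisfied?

287280

Let A_j be the event that the j-th constrained one is fixed. By inclusion-exclusion over the 2 events:
Σ_{j=0}^{2} (-1)^j C(2,j)(9-j)!
= C(2,0)·9! - C(2,1)·8! + C(2,2)·7!
= 362880 - 80640 + 5040
= 287280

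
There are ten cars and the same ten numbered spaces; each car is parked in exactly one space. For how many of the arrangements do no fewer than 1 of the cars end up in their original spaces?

2293839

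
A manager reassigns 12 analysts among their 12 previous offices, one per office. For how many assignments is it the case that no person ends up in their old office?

176214841

The subfactorial !12 = [12!/e] (nearest integer).
12! = 479001600, and 479001600/e ≈ 176214840.93, so !12 = 176214841.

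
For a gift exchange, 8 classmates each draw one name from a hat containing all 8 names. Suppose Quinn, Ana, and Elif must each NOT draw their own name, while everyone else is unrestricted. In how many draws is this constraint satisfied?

Inclusion-exclusion on the 3 forbidden self-matches:
Σ_{j=0}^{3} (-1)^j C(3,j)(8-j)!
= C(3,0)·8! - C(3,1)·7! + C(3,2)·6! - C(3,3)·5!
= 40320 - 15120 + 2160 - 120
= 27240

27240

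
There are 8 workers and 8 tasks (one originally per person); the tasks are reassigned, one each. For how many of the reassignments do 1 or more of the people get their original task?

25487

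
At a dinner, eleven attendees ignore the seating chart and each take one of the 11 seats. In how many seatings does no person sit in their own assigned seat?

14684570

!11 is the nearest integer to 11!/e.
11! = 39916800, and 39916800/e ≈ 14684570.08, so !11 = 14684570.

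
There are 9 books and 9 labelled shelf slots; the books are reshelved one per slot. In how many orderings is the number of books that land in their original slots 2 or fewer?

# with exactly i fixed is C(9,i)·!(9-i); sum over i=0..2:
  i=0: C(9,0)·!9 = 1·133496 = 133496
  i=1: C(9,1)·!8 = 9·14833 = 133497
  i=2: C(9,2)·!7 = 36·1854 = 66744
Total = 333737.

333737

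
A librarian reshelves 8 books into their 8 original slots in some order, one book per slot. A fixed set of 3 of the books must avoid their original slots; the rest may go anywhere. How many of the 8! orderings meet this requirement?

27240

Let A_j be the event that the j-th constrained one is fixed. By inclusion-exclusion over the 3 events:
Σ_{j=0}^{3} (-1)^j C(3,j)(8-j)!
= C(3,0)·8! - C(3,1)·7! + C(3,2)·6! - C(3,3)·5!
= 40320 - 15120 + 2160 - 120
= 27240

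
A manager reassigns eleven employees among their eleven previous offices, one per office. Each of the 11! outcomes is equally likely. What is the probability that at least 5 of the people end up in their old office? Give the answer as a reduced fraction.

Favorable outcomes: Σ_{i≥5} C(11,i)·!(11-i) = 462·265 + 462·44 + 330·9 + 165·2 + 55·1 + 11·0 + 1·1 = 146114.
Total outcomes: 11! = 39916800.
Probability = 146114/39916800 = 73057/19958400.

73057/19958400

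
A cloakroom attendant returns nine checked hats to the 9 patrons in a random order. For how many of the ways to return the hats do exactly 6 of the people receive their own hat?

Choose which 6 of the 9 are fixed: C(9,6) = 84.
The other 3 form a derangement: !3 = 2.
Total: 84 × 2 = 168.

168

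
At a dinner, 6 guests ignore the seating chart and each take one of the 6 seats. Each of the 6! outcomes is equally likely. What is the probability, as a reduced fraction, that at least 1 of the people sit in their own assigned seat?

91/144

Favorable outcomes: Σ_{i≥1} C(6,i)·!(6-i) = 6·44 + 15·9 + 20·2 + 15·1 + 6·0 + 1·1 = 455.
Total outcomes: 6! = 720.
Probability = 455/720 = 91/144.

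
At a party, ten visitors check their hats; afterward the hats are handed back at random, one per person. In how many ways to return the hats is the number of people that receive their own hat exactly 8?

45

Pick the 8 fixed positions: C(10,8) = 45 ways.
The other 2 form a derangement: !2 = 1.
Total: 45 × 1 = 45.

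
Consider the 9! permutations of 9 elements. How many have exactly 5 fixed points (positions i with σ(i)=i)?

1134

Choose which 5 of the 9 are fixed: C(9,5) = 126.
The other 4 form a derangement: !4 = 9.
Total: 126 × 9 = 1134.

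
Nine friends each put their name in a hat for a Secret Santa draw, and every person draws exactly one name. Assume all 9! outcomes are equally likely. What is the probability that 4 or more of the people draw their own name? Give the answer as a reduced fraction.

Favorable outcomes: Σ_{i≥4} C(9,i)·!(9-i) = 126·44 + 126·9 + 84·2 + 36·1 + 9·0 + 1·1 = 6883.
Total outcomes: 9! = 362880.
Probability = 6883/362880 = 6883/362880.

6883/362880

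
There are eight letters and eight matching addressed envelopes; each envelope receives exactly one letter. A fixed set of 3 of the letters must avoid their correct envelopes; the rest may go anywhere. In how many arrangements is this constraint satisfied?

27240

Let A_j be the event that the j-th constrained one is fixed. By inclusion-exclusion over the 3 events:
Σ_{j=0}^{3} (-1)^j C(3,j)(8-j)!
= C(3,0)·8! - C(3,1)·7! + C(3,2)·6! - C(3,3)·5!
= 40320 - 15120 + 2160 - 120
= 27240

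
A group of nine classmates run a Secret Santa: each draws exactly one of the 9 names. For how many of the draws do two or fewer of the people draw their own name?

333737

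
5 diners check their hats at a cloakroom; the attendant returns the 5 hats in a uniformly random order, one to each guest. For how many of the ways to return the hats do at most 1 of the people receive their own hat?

# with exactly i fixed is C(5,i)·!(5-i); sum over i=0..1:
  i=0: C(5,0)·!5 = 1·44 = 44
  i=1: C(5,1)·!4 = 5·9 = 45
Total = 89.

89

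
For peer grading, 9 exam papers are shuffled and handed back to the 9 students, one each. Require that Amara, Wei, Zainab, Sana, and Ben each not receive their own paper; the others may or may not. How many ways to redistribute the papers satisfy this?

Let A_j be the event that the j-th constrained one is fixed. By inclusion-exclusion over the 5 events:
Σ_{j=0}^{5} (-1)^j C(5,j)(9-j)!
= C(5,0)·9! - C(5,1)·8! + C(5,2)·7! - C(5,3)·6! + C(5,4)·5! - C(5,5)·4!
= 362880 - 201600 + 50400 - 7200 + 600 - 24
= 205056

205056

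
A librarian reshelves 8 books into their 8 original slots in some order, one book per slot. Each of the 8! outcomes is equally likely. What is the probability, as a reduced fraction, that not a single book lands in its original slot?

2119/5760

Favorable outcomes: !8 = 14833.
Total outcomes: 8! = 40320.
Probability = 14833/40320 = 2119/5760.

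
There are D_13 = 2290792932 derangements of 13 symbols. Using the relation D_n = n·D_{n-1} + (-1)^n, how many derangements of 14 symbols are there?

32071101049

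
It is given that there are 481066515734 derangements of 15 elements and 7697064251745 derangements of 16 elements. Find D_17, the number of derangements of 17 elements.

130850092279664

D_17 = (17-1)·(D_16 + D_15) = 16·(7697064251745 + 481066515734) = 16·8178130767479 = 130850092279664.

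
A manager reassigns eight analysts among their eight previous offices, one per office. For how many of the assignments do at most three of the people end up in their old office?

# with exactly i fixed is C(8,i)·!(8-i); sum over i=0..3:
  i=0: C(8,0)·!8 = 1·14833 = 14833
  i=1: C(8,1)·!7 = 8·1854 = 14832
  i=2: C(8,2)·!6 = 28·265 = 7420
  i=3: C(8,3)·!5 = 56·44 = 2464
Total = 39549.

39549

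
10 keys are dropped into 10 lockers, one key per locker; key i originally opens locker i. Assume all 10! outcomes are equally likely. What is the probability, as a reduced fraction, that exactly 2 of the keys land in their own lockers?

Favorable outcomes: C(10,2)·!8 = 45·14833 = 667485.
Total outcomes: 10! = 3628800.
Probability = 667485/3628800 = 2119/11520.

2119/11520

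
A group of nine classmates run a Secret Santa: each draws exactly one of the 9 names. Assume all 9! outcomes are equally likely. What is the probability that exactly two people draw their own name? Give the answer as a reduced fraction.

Favorable outcomes: C(9,2)·!7 = 36·1854 = 66744.
Total outcomes: 9! = 362880.
Probability = 66744/362880 = 103/560.

103/560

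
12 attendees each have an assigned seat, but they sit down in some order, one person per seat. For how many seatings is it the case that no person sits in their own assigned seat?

176214841

The number of derangements of 12 is !12 = Σ_{k=0}^{12} (-1)^k·12!/k!
= 12! - 12!/1! + 12!/2! - 12!/3! + 12!/4! - 12!/5! + 12!/6! - 12!/7! + 12!/8! - 12!/9! + 12!/10! - 12!/11! + 12!/12!
= 479001600 - 479001600 + 239500800 - 79833600 + 19958400 - 3991680 + 665280 - 95040 + 11880 - 1320 + 132 - 12 + 1
= 176214841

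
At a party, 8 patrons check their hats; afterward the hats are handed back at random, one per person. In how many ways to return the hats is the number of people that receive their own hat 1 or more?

# with exactly i fixed is C(8,i)·!(8-i); sum over i=1..8:
  i=1: C(8,1)·!7 = 8·1854 = 14832
  i=2: C(8,2)·!6 = 28·265 = 7420
  i=3: C(8,3)·!5 = 56·44 = 2464
  i=4: C(8,4)·!4 = 70·9 = 630
  i=5: C(8,5)·!3 = 56·2 = 112
  i=6: C(8,6)·!2 = 28·1 = 28
  i=7: C(8,7)·!1 = 8·0 = 0
  i=8: C(8,8)·!0 = 1·1 = 1
Total = 25487.

25487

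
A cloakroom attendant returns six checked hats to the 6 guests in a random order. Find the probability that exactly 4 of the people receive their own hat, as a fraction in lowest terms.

Favorable outcomes: C(6,4)·!2 = 15·1 = 15.
Total outcomes: 6! = 720.
Probability = 15/720 = 1/48.

1/48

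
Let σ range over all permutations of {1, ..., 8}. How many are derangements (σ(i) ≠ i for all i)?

14833

The number of derangements of 8 is !8 = Σ_{k=0}^{8} (-1)^k·8!/k!
= 8! - 8!/1! + 8!/2! - 8!/3! + 8!/4! - 8!/5! + 8!/6! - 8!/7! + 8!/8!
= 40320 - 40320 + 20160 - 6720 + 1680 - 336 + 56 - 8 + 1
= 14833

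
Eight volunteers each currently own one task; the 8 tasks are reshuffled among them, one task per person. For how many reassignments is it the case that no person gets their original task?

By inclusion-exclusion, !8 = Σ (-1)^k · 8!/k! for k=0..8
= 8! - 8!/1! + 8!/2! - 8!/3! + 8!/4! - 8!/5! + 8!/6! - 8!/7! + 8!/8!
= 40320 - 40320 + 20160 - 6720 + 1680 - 336 + 56 - 8 + 1
= 14833

14833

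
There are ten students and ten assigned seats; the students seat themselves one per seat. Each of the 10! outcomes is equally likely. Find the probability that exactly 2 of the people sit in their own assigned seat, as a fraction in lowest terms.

2119/11520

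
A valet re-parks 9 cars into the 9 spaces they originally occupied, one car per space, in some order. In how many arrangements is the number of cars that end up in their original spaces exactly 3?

Pick the 3 fixed positions: C(9,3) = 84 ways.
The other 6 form a derangement: !6 = 265.
Total: 84 × 265 = 22260.

22260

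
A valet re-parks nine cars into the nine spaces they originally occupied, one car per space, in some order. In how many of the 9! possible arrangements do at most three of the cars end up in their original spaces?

355997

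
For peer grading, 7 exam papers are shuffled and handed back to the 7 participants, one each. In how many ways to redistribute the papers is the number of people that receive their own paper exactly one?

Choose which one of the 7 is fixed: C(7,1) = 7.
The other 6 form a derangement: !6 = 265.
Total: 7 × 265 = 1855.

1855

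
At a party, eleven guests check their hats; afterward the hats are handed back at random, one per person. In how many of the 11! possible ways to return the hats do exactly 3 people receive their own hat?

Choose which 3 of the 11 are fixed: C(11,3) = 165.
The remaining 8 must be deranged: !8 = 14833.
Total: 165 × 14833 = 2447445.

2447445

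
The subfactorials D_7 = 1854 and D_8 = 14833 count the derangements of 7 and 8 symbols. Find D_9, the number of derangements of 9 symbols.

133496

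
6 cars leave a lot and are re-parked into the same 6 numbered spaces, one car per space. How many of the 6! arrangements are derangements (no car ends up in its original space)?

The subfactorial !6 = [6!/e] (nearest integer).
6! = 720, and 720/e ≈ 264.87, so !6 = 265.

265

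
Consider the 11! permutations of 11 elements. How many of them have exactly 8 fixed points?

Choose which 8 of the 11 are fixed: C(11,8) = 165.
The remaining 3 must be deranged: !3 = 2.
Total: 165 × 2 = 330.

330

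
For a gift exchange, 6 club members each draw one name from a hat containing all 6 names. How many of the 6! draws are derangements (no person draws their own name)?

265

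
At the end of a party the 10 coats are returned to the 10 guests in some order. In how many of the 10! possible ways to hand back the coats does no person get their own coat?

The number of derangements of 10 is !10 = Σ_{k=0}^{10} (-1)^k·10!/k!
= 10! - 10!/1! + 10!/2! - 10!/3! + 10!/4! - 10!/5! + 10!/6! - 10!/7! + 10!/8! - 10!/9! + 10!/10!
= 3628800 - 3628800 + 1814400 - 604800 + 151200 - 30240 + 5040 - 720 + 90 - 10 + 1
= 1334961

1334961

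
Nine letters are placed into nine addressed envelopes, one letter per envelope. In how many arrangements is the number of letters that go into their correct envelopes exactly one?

133497

Pick the single fixed position: C(9,1) = 9 ways.
The remaining 8 must be deranged: !8 = 14833.
Total: 9 × 14833 = 133497.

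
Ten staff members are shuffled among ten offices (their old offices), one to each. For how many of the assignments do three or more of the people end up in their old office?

# with exactly i fixed is C(10,i)·!(10-i); sum over i=3..10:
  i=3: C(10,3)·!7 = 120·1854 = 222480
  i=4: C(10,4)·!6 = 210·265 = 55650
  i=5: C(10,5)·!5 = 252·44 = 11088
  i=6: C(10,6)·!4 = 210·9 = 1890
  i=7: C(10,7)·!3 = 120·2 = 240
  i=8: C(10,8)·!2 = 45·1 = 45
  i=9: C(10,9)·!1 = 10·0 = 0
  i=10: C(10,10)·!0 = 1·1 = 1
Total = 291394.

291394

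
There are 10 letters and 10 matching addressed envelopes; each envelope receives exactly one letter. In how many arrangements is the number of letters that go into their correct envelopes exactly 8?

45

Choose which 8 of the 10 are fixed: C(10,8) = 45.
The other 2 form a derangement: !2 = 1.
Total: 45 × 1 = 45.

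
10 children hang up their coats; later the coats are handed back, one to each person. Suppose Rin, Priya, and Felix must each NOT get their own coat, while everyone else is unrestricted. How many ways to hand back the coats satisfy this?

2656080

Let A_j be the event that the j-th constrained one is fixed. By inclusion-exclusion over the 3 events:
Σ_{j=0}^{3} (-1)^j C(3,j)(10-j)!
= C(3,0)·10! - C(3,1)·9! + C(3,2)·8! - C(3,3)·7!
= 3628800 - 1088640 + 120960 - 5040
= 2656080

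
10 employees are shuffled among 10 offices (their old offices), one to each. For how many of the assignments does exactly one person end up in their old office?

Choose which one of the 10 is fixed: C(10,1) = 10.
The remaining 9 must be deranged: !9 = 133496.
Total: 10 × 133496 = 1334960.

1334960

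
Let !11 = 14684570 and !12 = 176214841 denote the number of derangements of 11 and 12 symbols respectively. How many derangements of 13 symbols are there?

!13 = (13-1)·(!12 + !11) = 12·(176214841 + 14684570) = 12·190899411 = 2290792932.

2290792932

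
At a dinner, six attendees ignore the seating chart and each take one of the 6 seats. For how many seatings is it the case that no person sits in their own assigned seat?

265

Use !n = n·!(n-1) + (-1)^n.
!6 = 6·44 + 1 = 265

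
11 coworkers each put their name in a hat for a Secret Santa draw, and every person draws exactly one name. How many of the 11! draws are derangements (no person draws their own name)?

Recurrence: !11 = 10·(!10 + !9).
!11 = 10·(1334961 + 133496) = 10·1468457 = 14684570

14684570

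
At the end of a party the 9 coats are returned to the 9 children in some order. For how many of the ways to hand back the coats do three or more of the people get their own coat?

Sum C(9,i)·!(9-i) for i = 3..9:
  i=3: C(9,3)·!6 = 84·265 = 22260
  i=4: C(9,4)·!5 = 126·44 = 5544
  i=5: C(9,5)·!4 = 126·9 = 1134
  i=6: C(9,6)·!3 = 84·2 = 168
  i=7: C(9,7)·!2 = 36·1 = 36
  i=8: C(9,8)·!1 = 9·0 = 0
  i=9: C(9,9)·!0 = 1·1 = 1
Total = 29143.

29143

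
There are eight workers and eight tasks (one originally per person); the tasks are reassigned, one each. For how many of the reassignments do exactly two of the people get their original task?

7420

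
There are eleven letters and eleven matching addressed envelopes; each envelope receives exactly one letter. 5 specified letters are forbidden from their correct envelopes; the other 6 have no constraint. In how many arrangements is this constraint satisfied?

25022880

Inclusion-exclusion on the 5 forbidden self-matches:
Σ_{j=0}^{5} (-1)^j C(5,j)(11-j)!
= C(5,0)·11! - C(5,1)·10! + C(5,2)·9! - C(5,3)·8! + C(5,4)·7! - C(5,5)·6!
= 39916800 - 18144000 + 3628800 - 403200 + 25200 - 720
= 25022880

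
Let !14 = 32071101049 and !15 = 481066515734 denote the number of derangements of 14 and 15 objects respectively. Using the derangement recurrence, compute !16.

!16 = (16-1)·(!15 + !14) = 15·(481066515734 + 32071101049) = 15·513137616783 = 7697064251745.

7697064251745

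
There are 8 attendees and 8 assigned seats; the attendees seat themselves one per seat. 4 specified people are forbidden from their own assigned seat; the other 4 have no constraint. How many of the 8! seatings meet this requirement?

24024

Let A_j be the event that the j-th constrained one is fixed. By inclusion-exclusion over the 4 events:
Σ_{j=0}^{4} (-1)^j C(4,j)(8-j)!
= C(4,0)·8! - C(4,1)·7! + C(4,2)·6! - C(4,3)·5! + C(4,4)·4!
= 40320 - 20160 + 4320 - 480 + 24
= 24024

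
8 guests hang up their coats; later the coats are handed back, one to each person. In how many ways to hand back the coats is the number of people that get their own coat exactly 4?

630

Choose which 4 of the 8 are fixed: C(8,4) = 70.
The other 4 form a derangement: !4 = 9.
Total: 70 × 9 = 630.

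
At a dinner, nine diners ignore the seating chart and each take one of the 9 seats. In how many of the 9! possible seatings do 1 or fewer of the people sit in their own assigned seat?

# with exactly i fixed is C(9,i)·!(9-i); sum over i=0..1:
  i=0: C(9,0)·!9 = 1·133496 = 133496
  i=1: C(9,1)·!8 = 9·14833 = 133497
Total = 266993.

266993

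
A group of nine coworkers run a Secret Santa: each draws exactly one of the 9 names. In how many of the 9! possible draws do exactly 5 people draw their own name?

Choose which 5 of the 9 are fixed: C(9,5) = 126.
The other 4 form a derangement: !4 = 9.
Total: 126 × 9 = 1134.

1134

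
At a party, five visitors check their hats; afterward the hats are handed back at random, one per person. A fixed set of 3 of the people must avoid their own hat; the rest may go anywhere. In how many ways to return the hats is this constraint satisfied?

64

Inclusion-exclusion on the 3 forbidden self-matches:
Σ_{j=0}^{3} (-1)^j C(3,j)(5-j)!
= C(3,0)·5! - C(3,1)·4! + C(3,2)·3! - C(3,3)·2!
= 120 - 72 + 18 - 2
= 64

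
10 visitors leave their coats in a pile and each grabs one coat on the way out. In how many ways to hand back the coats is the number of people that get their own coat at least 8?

46

Sum C(10,i)·!(10-i) for i = 8..10:
  i=8: C(10,8)·!2 = 45·1 = 45
  i=9: C(10,9)·!1 = 10·0 = 0
  i=10: C(10,10)·!0 = 1·1 = 1
Total = 46.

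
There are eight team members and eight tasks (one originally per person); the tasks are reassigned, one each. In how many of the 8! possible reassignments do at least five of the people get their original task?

Sum C(8,i)·!(8-i) for i = 5..8:
  i=5: C(8,5)·!3 = 56·2 = 112
  i=6: C(8,6)·!2 = 28·1 = 28
  i=7: C(8,7)·!1 = 8·0 = 0
  i=8: C(8,8)·!0 = 1·1 = 1
Total = 141.

141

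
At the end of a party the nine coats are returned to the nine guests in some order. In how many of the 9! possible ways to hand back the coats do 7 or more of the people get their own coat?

37

# with exactly i fixed is C(9,i)·!(9-i); sum over i=7..9:
  i=7: C(9,7)·!2 = 36·1 = 36
  i=8: C(9,8)·!1 = 9·0 = 0
  i=9: C(9,9)·!0 = 1·1 = 1
Total = 37.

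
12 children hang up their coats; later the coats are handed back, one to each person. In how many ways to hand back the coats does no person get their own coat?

176214841

Recurrence: !12 = 11·(!11 + !10).
!12 = 11·(14684570 + 1334961) = 11·16019531 = 176214841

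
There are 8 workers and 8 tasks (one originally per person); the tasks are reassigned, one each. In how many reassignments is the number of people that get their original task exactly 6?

28

Pick the 6 fixed positions: C(8,6) = 28 ways.
The other 2 form a derangement: !2 = 1.
Total: 28 × 1 = 28.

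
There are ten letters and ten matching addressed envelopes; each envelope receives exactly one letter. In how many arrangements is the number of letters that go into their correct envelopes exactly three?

Pick the 3 fixed positions: C(10,3) = 120 ways.
The other 7 form a derangement: !7 = 1854.
Total: 120 × 1854 = 222480.

222480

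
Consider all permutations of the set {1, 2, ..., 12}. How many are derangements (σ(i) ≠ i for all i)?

The subfactorial !12 = [12!/e] (nearest integer).
12! = 479001600, and 479001600/e ≈ 176214840.93, so !12 = 176214841.

176214841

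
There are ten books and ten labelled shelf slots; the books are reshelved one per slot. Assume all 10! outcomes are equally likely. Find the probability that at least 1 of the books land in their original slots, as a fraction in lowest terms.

Favorable outcomes: Σ_{i≥1} C(10,i)·!(10-i) = 10·133496 + 45·14833 + 120·1854 + 210·265 + 252·44 + 210·9 + 120·2 + 45·1 + 10·0 + 1·1 = 2293839.
Total outcomes: 10! = 3628800.
Probability = 2293839/3628800 = 28319/44800.

28319/44800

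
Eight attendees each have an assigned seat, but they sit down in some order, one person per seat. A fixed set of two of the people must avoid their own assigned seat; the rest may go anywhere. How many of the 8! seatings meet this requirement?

30960

Inclusion-exclusion on the 2 forbidden self-matches:
Σ_{j=0}^{2} (-1)^j C(2,j)(8-j)!
= C(2,0)·8! - C(2,1)·7! + C(2,2)·6!
= 40320 - 10080 + 720
= 30960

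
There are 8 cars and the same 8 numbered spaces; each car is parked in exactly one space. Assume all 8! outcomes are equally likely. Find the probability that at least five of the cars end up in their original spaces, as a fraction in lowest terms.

Favorable outcomes: Σ_{i≥5} C(8,i)·!(8-i) = 56·2 + 28·1 + 8·0 + 1·1 = 141.
Total outcomes: 8! = 40320.
Probability = 141/40320 = 47/13440.

47/13440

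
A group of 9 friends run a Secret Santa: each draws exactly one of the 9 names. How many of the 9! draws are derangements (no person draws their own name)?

!9 = 9! · Σ_{k=0}^{9} (-1)^k/k!
= 9! - 9!/1! + 9!/2! - 9!/3! + 9!/4! - 9!/5! + 9!/6! - 9!/7! + 9!/8! - 9!/9!
= 362880 - 362880 + 181440 - 60480 + 15120 - 3024 + 504 - 72 + 9 - 1
= 133496

133496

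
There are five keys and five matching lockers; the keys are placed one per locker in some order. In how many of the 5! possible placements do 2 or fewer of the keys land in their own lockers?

# with exactly i fixed is C(5,i)·!(5-i); sum over i=0..2:
  i=0: C(5,0)·!5 = 1·44 = 44
  i=1: C(5,1)·!4 = 5·9 = 45
  i=2: C(5,2)·!3 = 10·2 = 20
Total = 109.

109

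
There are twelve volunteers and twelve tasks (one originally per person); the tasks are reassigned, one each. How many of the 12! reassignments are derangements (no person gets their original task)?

176214841

The number of derangements of 12 is !12 = Σ_{k=0}^{12} (-1)^k·12!/k!
= 12! - 12!/1! + 12!/2! - 12!/3! + 12!/4! - 12!/5! + 12!/6! - 12!/7! + 12!/8! - 12!/9! + 12!/10! - 12!/11! + 12!/12!
= 479001600 - 479001600 + 239500800 - 79833600 + 19958400 - 3991680 + 665280 - 95040 + 11880 - 1320 + 132 - 12 + 1
= 176214841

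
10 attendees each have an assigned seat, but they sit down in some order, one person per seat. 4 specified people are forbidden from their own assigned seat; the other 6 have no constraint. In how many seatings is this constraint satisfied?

Let A_j be the event that the j-th constrained one is fixed. By inclusion-exclusion over the 4 events:
Σ_{j=0}^{4} (-1)^j C(4,j)(10-j)!
= C(4,0)·10! - C(4,1)·9! + C(4,2)·8! - C(4,3)·7! + C(4,4)·6!
= 3628800 - 1451520 + 241920 - 20160 + 720
= 2399760

2399760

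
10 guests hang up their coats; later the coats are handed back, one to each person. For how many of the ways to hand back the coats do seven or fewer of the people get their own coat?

3628754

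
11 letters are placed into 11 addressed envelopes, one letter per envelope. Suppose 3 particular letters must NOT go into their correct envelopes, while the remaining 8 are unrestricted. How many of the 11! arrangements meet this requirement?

30078720

Inclusion-exclusion on the 3 forbidden self-matches:
Σ_{j=0}^{3} (-1)^j C(3,j)(11-j)!
= C(3,0)·11! - C(3,1)·10! + C(3,2)·9! - C(3,3)·8!
= 39916800 - 10886400 + 1088640 - 40320
= 30078720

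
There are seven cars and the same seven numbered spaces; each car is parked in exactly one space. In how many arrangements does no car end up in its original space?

1854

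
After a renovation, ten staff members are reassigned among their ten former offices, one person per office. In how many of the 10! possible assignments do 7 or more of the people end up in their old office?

Sum C(10,i)·!(10-i) for i = 7..10:
  i=7: C(10,7)·!3 = 120·2 = 240
  i=8: C(10,8)·!2 = 45·1 = 45
  i=9: C(10,9)·!1 = 10·0 = 0
  i=10: C(10,10)·!0 = 1·1 = 1
Total = 286.

286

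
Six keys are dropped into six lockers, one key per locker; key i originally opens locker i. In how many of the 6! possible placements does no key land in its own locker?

!6 = 6! · Σ_{k=0}^{6} (-1)^k/k!
= 6! - 6!/1! + 6!/2! - 6!/3! + 6!/4! - 6!/5! + 6!/6!
= 720 - 720 + 360 - 120 + 30 - 6 + 1
= 265

265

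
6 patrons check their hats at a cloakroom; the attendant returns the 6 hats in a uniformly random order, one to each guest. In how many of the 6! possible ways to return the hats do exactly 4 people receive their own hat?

Choose which 4 of the 6 are fixed: C(6,4) = 15.
The remaining 2 must be deranged: !2 = 1.
Total: 15 × 1 = 15.

15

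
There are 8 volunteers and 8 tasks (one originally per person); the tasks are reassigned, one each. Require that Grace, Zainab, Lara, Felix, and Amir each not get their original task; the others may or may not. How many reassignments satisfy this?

21234

Inclusion-exclusion on the 5 forbidden self-matches:
Σ_{j=0}^{5} (-1)^j C(5,j)(8-j)!
= C(5,0)·8! - C(5,1)·7! + C(5,2)·6! - C(5,3)·5! + C(5,4)·4! - C(5,5)·3!
= 40320 - 25200 + 7200 - 1200 + 120 - 6
= 21234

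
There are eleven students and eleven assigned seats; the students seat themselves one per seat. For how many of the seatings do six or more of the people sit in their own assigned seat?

Sum C(11,i)·!(11-i) for i = 6..11:
  i=6: C(11,6)·!5 = 462·44 = 20328
  i=7: C(11,7)·!4 = 330·9 = 2970
  i=8: C(11,8)·!3 = 165·2 = 330
  i=9: C(11,9)·!2 = 55·1 = 55
  i=10: C(11,10)·!1 = 11·0 = 0
  i=11: C(11,11)·!0 = 1·1 = 1
Total = 23684.

23684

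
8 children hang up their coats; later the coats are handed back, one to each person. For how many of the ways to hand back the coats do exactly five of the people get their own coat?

Choose which 5 of the 8 are fixed: C(8,5) = 56.
The other 3 form a derangement: !3 = 2.
Total: 56 × 2 = 112.

112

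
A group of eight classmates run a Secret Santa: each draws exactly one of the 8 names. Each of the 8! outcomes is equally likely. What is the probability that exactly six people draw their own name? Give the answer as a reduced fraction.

Favorable outcomes: C(8,6)·!2 = 28·1 = 28.
Total outcomes: 8! = 40320.
Probability = 28/40320 = 1/1440.

1/1440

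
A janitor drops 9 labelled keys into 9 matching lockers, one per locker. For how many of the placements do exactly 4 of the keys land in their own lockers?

5544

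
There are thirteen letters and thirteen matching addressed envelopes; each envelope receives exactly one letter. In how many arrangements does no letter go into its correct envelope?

2290792932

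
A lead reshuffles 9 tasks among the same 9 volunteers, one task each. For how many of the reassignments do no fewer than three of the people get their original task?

Sum C(9,i)·!(9-i) for i = 3..9:
  i=3: C(9,3)·!6 = 84·265 = 22260
  i=4: C(9,4)·!5 = 126·44 = 5544
  i=5: C(9,5)·!4 = 126·9 = 1134
  i=6: C(9,6)·!3 = 84·2 = 168
  i=7: C(9,7)·!2 = 36·1 = 36
  i=8: C(9,8)·!1 = 9·0 = 0
  i=9: C(9,9)·!0 = 1·1 = 1
Total = 29143.

29143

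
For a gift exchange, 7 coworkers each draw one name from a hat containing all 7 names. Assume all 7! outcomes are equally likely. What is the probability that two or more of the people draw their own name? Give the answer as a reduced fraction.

1331/5040

Favorable outcomes: Σ_{i≥2} C(7,i)·!(7-i) = 21·44 + 35·9 + 35·2 + 21·1 + 7·0 + 1·1 = 1331.
Total outcomes: 7! = 5040.
Probability = 1331/5040 = 1331/5040.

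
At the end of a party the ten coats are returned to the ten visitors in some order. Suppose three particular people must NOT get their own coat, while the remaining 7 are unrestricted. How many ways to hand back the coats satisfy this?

2656080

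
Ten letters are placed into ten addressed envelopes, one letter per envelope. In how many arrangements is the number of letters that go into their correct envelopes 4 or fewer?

Sum C(10,i)·!(10-i) for i = 0..4:
  i=0: C(10,0)·!10 = 1·1334961 = 1334961
  i=1: C(10,1)·!9 = 10·133496 = 1334960
  i=2: C(10,2)·!8 = 45·14833 = 667485
  i=3: C(10,3)·!7 = 120·1854 = 222480
  i=4: C(10,4)·!6 = 210·265 = 55650
Total = 3615536.

3615536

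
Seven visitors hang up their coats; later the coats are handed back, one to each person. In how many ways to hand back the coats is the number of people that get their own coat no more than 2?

4633

Sum C(7,i)·!(7-i) for i = 0..2:
  i=0: C(7,0)·!7 = 1·1854 = 1854
  i=1: C(7,1)·!6 = 7·265 = 1855
  i=2: C(7,2)·!5 = 21·44 = 924
Total = 4633.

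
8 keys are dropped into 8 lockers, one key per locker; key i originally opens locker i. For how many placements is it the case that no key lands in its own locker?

14833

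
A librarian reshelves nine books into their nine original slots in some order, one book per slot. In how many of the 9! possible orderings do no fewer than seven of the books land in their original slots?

37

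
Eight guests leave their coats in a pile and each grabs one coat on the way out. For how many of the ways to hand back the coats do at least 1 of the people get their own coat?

25487

# with exactly i fixed is C(8,i)·!(8-i); sum over i=1..8:
  i=1: C(8,1)·!7 = 8·1854 = 14832
  i=2: C(8,2)·!6 = 28·265 = 7420
  i=3: C(8,3)·!5 = 56·44 = 2464
  i=4: C(8,4)·!4 = 70·9 = 630
  i=5: C(8,5)·!3 = 56·2 = 112
  i=6: C(8,6)·!2 = 28·1 = 28
  i=7: C(8,7)·!1 = 8·0 = 0
  i=8: C(8,8)·!0 = 1·1 = 1
Total = 25487.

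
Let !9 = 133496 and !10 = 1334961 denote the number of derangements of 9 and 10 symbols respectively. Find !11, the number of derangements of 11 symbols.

!11 = (11-1)·(!10 + !9) = 10·(1334961 + 133496) = 10·1468457 = 14684570.

14684570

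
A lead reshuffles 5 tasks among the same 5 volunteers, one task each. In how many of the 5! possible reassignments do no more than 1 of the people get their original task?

# with exactly i fixed is C(5,i)·!(5-i); sum over i=0..1:
  i=0: C(5,0)·!5 = 1·44 = 44
  i=1: C(5,1)·!4 = 5·9 = 45
Total = 89.

89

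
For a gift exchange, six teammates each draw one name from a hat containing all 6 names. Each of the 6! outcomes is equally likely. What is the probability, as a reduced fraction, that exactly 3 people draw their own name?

Favorable outcomes: C(6,3)·!3 = 20·2 = 40.
Total outcomes: 6! = 720.
Probability = 40/720 = 1/18.

1/18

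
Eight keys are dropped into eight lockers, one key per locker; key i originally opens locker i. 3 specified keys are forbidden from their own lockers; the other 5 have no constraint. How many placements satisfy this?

27240

Inclusion-exclusion on the 3 forbidden self-matches:
Σ_{j=0}^{3} (-1)^j C(3,j)(8-j)!
= C(3,0)·8! - C(3,1)·7! + C(3,2)·6! - C(3,3)·5!
= 40320 - 15120 + 2160 - 120
= 27240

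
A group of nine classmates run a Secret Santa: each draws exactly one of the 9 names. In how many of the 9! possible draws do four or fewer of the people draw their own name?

361541

Sum C(9,i)·!(9-i) for i = 0..4:
  i=0: C(9,0)·!9 = 1·133496 = 133496
  i=1: C(9,1)·!8 = 9·14833 = 133497
  i=2: C(9,2)·!7 = 36·1854 = 66744
  i=3: C(9,3)·!6 = 84·265 = 22260
  i=4: C(9,4)·!5 = 126·44 = 5544
Total = 361541.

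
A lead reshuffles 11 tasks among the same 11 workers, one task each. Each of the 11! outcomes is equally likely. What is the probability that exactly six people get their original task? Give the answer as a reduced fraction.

11/21600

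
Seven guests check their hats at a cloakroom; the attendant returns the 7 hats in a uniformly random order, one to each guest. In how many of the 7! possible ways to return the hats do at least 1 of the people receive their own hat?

3186

# with exactly i fixed is C(7,i)·!(7-i); sum over i=1..7:
  i=1: C(7,1)·!6 = 7·265 = 1855
  i=2: C(7,2)·!5 = 21·44 = 924
  i=3: C(7,3)·!4 = 35·9 = 315
  i=4: C(7,4)·!3 = 35·2 = 70
  i=5: C(7,5)·!2 = 21·1 = 21
  i=6: C(7,6)·!1 = 7·0 = 0
  i=7: C(7,7)·!0 = 1·1 = 1
Total = 3186.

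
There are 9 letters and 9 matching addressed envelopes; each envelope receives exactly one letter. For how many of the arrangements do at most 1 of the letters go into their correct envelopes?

# with exactly i fixed is C(9,i)·!(9-i); sum over i=0..1:
  i=0: C(9,0)·!9 = 1·133496 = 133496
  i=1: C(9,1)·!8 = 9·14833 = 133497
Total = 266993.

266993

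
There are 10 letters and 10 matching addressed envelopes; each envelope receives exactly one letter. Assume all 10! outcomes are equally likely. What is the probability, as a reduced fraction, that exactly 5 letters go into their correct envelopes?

11/3600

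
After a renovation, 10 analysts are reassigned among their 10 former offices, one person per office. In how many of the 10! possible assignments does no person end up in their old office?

The number of derangements of 10 is !10 = Σ_{k=0}^{10} (-1)^k·10!/k!
= 10! - 10!/1! + 10!/2! - 10!/3! + 10!/4! - 10!/5! + 10!/6! - 10!/7! + 10!/8! - 10!/9! + 10!/10!
= 3628800 - 3628800 + 1814400 - 604800 + 151200 - 30240 + 5040 - 720 + 90 - 10 + 1
= 1334961

1334961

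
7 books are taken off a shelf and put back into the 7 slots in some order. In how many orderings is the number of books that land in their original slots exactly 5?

21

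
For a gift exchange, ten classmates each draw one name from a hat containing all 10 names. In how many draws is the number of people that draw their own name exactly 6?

Pick the 6 fixed positions: C(10,6) = 210 ways.
The remaining 4 must be deranged: !4 = 9.
Total: 210 × 9 = 1890.

1890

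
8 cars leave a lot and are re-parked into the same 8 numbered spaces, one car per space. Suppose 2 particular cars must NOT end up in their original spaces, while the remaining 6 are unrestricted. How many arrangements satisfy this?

30960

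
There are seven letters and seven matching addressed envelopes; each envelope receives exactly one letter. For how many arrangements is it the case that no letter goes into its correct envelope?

!7 = 7! · Σ_{k=0}^{7} (-1)^k/k!
= 7! - 7!/1! + 7!/2! - 7!/3! + 7!/4! - 7!/5! + 7!/6! - 7!/7!
= 5040 - 5040 + 2520 - 840 + 210 - 42 + 7 - 1
= 1854

1854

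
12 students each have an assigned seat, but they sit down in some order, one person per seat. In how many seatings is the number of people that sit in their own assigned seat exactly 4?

7342335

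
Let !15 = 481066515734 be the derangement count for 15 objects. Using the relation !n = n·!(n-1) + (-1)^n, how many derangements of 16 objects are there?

7697064251745

!16 = 16·481066515734 + 1 = 7697064251745.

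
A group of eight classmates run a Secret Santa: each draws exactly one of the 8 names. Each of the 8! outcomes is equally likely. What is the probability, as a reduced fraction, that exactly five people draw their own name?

Favorable outcomes: C(8,5)·!3 = 56·2 = 112.
Total outcomes: 8! = 40320.
Probability = 112/40320 = 1/360.

1/360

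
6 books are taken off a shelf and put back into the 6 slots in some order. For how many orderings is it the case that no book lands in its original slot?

265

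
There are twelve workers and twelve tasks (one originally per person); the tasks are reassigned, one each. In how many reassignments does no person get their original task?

176214841

Use !n = (n-1)(!(n-1) + !(n-2)).
!12 = 11·(14684570 + 1334961) = 11·16019531 = 176214841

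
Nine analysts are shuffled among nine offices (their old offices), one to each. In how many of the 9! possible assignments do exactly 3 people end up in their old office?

22260

Choose which 3 of the 9 are fixed: C(9,3) = 84.
The other 6 form a derangement: !6 = 265.
Total: 84 × 265 = 22260.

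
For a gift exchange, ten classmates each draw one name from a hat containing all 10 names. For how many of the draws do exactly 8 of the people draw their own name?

Pick the 8 fixed positions: C(10,8) = 45 ways.
The other 2 form a derangement: !2 = 1.
Total: 45 × 1 = 45.

45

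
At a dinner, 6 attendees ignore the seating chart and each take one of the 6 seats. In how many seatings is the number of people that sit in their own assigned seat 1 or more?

455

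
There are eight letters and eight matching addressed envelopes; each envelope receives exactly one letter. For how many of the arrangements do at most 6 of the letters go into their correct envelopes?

# with exactly i fixed is C(8,i)·!(8-i); sum over i=0..6:
  i=0: C(8,0)·!8 = 1·14833 = 14833
  i=1: C(8,1)·!7 = 8·1854 = 14832
  i=2: C(8,2)·!6 = 28·265 = 7420
  i=3: C(8,3)·!5 = 56·44 = 2464
  i=4: C(8,4)·!4 = 70·9 = 630
  i=5: C(8,5)·!3 = 56·2 = 112
  i=6: C(8,6)·!2 = 28·1 = 28
Total = 40319.

40319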